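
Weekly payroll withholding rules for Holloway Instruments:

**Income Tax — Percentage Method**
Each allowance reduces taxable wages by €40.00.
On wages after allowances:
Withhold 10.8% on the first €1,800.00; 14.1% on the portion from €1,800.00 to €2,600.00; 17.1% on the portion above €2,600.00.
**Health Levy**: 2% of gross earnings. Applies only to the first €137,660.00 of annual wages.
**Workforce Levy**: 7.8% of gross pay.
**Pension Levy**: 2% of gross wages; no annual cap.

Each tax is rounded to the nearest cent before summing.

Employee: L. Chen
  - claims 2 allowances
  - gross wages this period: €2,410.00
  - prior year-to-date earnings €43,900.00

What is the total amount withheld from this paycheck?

Income Tax: taxable = €2,410.00 − 2×€40.00 = €2,330.00
  €194.40 + 14.1% × (€2,330.00 − €1,800.00) = €194.40 + 14.1% × €530.00 = €269.13
Health Levy: 2% × €2,410.00 = €48.20
Workforce Levy: 7.8% × €2,410.00 = €187.98
Pension Levy: 2% × €2,410.00 = €48.20
Total: €269.13 + €48.20 + €187.98 + €48.20 = €553.51

€553.51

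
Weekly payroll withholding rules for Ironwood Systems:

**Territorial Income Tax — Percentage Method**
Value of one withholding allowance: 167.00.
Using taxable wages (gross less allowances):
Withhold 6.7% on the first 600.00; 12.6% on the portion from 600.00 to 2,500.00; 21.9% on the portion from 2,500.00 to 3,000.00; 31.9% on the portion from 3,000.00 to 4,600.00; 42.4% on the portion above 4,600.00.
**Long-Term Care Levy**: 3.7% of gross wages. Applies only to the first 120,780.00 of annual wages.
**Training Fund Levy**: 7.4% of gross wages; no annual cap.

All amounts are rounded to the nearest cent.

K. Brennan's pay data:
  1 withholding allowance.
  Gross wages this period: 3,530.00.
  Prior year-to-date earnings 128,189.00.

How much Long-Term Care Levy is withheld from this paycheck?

Long-Term Care Levy: YTD 128,189.00 ≥ cap 120,780.00 → 0.00

0.00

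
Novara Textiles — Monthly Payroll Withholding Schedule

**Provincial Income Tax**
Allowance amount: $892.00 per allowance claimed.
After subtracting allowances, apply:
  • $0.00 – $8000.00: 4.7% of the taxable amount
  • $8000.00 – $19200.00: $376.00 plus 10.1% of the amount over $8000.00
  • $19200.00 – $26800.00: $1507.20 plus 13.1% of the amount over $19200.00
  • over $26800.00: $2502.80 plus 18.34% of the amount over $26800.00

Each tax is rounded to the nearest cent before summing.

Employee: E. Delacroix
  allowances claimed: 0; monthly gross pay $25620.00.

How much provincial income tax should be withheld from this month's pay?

$2348.22

Provincial Income Tax: taxable = $25620.00
  $1507.20 + 13.1% × ($25620.00 − $19200.00) = $1507.20 + 13.1% × $6420.00 = $2348.22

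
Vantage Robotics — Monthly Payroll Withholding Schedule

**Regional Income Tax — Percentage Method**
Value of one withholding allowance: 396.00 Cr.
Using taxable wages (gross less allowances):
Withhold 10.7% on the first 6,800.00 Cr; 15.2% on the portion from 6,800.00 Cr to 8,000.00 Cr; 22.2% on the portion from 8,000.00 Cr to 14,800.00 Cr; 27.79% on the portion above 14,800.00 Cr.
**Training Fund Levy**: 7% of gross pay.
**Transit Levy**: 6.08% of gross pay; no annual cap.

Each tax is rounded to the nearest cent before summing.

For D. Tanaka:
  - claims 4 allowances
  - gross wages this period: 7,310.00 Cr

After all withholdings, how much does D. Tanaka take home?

5,741.17 Cr

Regional Income Tax: taxable = 7,310.00 Cr − 4×396.00 Cr = 5,726.00 Cr
  10.7% × 5,726.00 Cr = 612.68 Cr
Training Fund Levy: 7% × 7,310.00 Cr = 511.70 Cr
Transit Levy: 6.08% × 7,310.00 Cr = 444.45 Cr
Total withheld: 612.68 Cr + 511.70 Cr + 444.45 Cr = 1,568.83 Cr
Net pay: 7,310.00 Cr − 1,568.83 Cr = 5,741.17 Cr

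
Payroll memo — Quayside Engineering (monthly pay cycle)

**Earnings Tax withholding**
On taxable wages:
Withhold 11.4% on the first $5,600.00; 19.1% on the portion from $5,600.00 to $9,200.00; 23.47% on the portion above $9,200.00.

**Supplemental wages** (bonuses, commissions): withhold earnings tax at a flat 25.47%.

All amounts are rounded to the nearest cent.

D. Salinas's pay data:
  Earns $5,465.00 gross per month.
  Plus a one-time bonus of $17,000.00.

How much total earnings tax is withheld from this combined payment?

Earnings Tax: taxable = $5,465.00
  11.4% × $5,465.00 = $623.01
Supplemental (25.47% flat on bonus): 25.47% × $17,000.00 = $4,329.90
Total earnings tax: $623.01 + $4,329.90 = $4,952.91

$4,952.91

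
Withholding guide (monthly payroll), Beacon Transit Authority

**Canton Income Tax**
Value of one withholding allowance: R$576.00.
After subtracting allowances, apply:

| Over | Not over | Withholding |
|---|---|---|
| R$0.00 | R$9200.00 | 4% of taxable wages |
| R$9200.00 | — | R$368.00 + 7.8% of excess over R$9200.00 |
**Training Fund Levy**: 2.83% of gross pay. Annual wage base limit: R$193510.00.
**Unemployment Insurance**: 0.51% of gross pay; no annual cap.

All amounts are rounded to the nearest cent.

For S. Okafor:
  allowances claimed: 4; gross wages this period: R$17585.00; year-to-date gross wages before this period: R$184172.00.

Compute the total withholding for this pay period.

R$1196.27

Canton Income Tax: taxable = R$17585.00 − 4×R$576.00 = R$15281.00
  R$368.00 + 7.8% × (R$15281.00 − R$9200.00) = R$368.00 + 7.8% × R$6081.00 = R$842.32
Training Fund Levy: cap R$193510.00 − YTD R$184172.00 = R$9338.00 subject; 2.83% × R$9338.00 = R$264.27
Unemployment Insurance: 0.51% × R$17585.00 = R$89.68
Total: R$842.32 + R$264.27 + R$89.68 = R$1196.27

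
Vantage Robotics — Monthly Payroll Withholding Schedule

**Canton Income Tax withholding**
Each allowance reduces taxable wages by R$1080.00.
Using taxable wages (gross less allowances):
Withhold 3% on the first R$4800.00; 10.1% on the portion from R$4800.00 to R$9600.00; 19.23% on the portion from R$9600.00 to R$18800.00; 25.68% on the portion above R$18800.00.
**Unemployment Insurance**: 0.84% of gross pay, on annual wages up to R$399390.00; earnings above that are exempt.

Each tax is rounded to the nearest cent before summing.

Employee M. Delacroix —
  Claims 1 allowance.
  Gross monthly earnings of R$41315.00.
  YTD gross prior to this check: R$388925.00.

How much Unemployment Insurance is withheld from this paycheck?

Unemployment Insurance: cap R$399390.00 − YTD R$388925.00 = R$10465.00 subject; 0.84% × R$10465.00 = R$87.91

R$87.91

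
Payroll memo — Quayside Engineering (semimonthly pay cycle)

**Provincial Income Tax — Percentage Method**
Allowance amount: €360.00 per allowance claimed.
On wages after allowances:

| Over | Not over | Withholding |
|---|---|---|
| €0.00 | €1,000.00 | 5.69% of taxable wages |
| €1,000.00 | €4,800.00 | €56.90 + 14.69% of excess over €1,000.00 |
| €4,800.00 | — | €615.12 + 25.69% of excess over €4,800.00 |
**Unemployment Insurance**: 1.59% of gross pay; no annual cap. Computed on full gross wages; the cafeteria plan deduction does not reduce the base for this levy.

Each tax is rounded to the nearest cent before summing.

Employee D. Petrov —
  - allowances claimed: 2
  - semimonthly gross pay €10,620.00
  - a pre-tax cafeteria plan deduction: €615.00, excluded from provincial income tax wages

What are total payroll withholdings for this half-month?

€1,936.18

Provincial Income Tax: taxable = €10,620.00 − €615.00 − 2×€360.00 = €9,285.00
  €615.12 + 25.69% × (€9,285.00 − €4,800.00) = €615.12 + 25.69% × €4,485.00 = €1,767.32
Unemployment Insurance: 1.59% × €10,620.00 = €168.86
Total: €1,767.32 + €168.86 = €1,936.18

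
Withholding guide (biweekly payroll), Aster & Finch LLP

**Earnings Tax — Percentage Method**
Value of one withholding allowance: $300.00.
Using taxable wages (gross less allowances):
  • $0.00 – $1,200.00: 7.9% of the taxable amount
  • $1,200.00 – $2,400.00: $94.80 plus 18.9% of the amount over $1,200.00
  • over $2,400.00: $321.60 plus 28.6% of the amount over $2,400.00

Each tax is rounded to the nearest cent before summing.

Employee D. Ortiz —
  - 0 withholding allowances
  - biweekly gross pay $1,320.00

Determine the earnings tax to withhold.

Earnings Tax: taxable = $1,320.00
  $94.80 + 18.9% × ($1,320.00 − $1,200.00) = $94.80 + 18.9% × $120.00 = $117.48

$117.48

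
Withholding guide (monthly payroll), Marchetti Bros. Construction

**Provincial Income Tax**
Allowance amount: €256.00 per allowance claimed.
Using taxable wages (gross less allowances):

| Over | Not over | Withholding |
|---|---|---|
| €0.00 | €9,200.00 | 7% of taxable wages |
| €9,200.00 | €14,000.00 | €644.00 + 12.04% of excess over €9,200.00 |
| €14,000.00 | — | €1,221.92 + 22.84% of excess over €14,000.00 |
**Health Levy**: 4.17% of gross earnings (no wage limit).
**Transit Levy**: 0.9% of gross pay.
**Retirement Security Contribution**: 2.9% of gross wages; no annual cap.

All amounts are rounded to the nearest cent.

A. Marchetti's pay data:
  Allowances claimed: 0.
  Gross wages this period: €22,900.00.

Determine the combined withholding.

€5,079.81

Provincial Income Tax: taxable = €22,900.00
  €1,221.92 + 22.84% × (€22,900.00 − €14,000.00) = €1,221.92 + 22.84% × €8,900.00 = €3,254.68
Health Levy: 4.17% × €22,900.00 = €954.93
Transit Levy: 0.9% × €22,900.00 = €206.10
Retirement Security Contribution: 2.9% × €22,900.00 = €664.10
Total: €3,254.68 + €954.93 + €206.10 + €664.10 = €5,079.81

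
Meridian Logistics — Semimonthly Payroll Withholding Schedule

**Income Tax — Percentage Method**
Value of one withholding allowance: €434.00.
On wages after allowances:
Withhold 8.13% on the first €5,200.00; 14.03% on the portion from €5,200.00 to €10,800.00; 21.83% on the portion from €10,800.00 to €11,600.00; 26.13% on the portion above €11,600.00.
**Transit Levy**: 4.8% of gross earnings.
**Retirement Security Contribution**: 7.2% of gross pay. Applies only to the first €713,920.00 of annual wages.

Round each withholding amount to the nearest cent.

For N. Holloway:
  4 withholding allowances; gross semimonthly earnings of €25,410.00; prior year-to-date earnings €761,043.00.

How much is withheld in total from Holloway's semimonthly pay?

Income Tax: taxable = €25,410.00 − 4×€434.00 = €23,674.00
  €1,383.08 + 26.13% × (€23,674.00 − €11,600.00) = €1,383.08 + 26.13% × €12,074.00 = €4,538.02
Transit Levy: 4.8% × €25,410.00 = €1,219.68
Retirement Security Contribution: YTD €761,043.00 ≥ cap €713,920.00 → €0.00
Total: €4,538.02 + €1,219.68 + €0.00 = €5,757.70

€5,757.70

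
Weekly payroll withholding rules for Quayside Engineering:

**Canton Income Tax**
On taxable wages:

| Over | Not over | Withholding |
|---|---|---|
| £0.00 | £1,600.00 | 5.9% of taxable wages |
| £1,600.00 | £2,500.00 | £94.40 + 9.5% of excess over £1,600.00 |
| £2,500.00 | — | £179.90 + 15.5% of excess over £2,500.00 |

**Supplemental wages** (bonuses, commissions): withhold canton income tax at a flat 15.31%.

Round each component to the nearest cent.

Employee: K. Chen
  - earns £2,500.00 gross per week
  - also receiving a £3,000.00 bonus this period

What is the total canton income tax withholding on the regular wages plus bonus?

Canton Income Tax: taxable = £2,500.00
  £94.40 + 9.5% × (£2,500.00 − £1,600.00) = £94.40 + 9.5% × £900.00 = £179.90
Supplemental (15.31% flat on bonus): 15.31% × £3,000.00 = £459.30
Total canton income tax: £179.90 + £459.30 = £639.20

£639.20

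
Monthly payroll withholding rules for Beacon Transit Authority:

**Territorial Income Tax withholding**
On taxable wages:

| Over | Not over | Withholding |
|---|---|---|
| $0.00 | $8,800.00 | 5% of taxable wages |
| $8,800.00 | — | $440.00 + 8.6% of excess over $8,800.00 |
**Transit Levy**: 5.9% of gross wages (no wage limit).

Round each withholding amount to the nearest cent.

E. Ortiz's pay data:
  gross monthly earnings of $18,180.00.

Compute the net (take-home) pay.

Territorial Income Tax: taxable = $18,180.00
  $440.00 + 8.6% × ($18,180.00 − $8,800.00) = $440.00 + 8.6% × $9,380.00 = $1,246.68
Transit Levy: 5.9% × $18,180.00 = $1,072.62
Total withheld: $1,246.68 + $1,072.62 = $2,319.30
Net pay: $18,180.00 − $2,319.30 = $15,860.70

$15,860.70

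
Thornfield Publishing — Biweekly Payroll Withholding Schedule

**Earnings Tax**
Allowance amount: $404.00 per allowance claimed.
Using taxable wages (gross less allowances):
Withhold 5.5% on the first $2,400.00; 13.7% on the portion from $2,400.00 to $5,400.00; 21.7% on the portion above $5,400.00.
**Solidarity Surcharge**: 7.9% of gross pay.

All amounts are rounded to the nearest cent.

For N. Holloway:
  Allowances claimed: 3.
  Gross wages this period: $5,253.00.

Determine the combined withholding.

$771.81

Earnings Tax: taxable = $5,253.00 − 3×$404.00 = $4,041.00
  $132.00 + 13.7% × ($4,041.00 − $2,400.00) = $132.00 + 13.7% × $1,641.00 = $356.82
Solidarity Surcharge: 7.9% × $5,253.00 = $414.99
Total: $356.82 + $414.99 = $771.81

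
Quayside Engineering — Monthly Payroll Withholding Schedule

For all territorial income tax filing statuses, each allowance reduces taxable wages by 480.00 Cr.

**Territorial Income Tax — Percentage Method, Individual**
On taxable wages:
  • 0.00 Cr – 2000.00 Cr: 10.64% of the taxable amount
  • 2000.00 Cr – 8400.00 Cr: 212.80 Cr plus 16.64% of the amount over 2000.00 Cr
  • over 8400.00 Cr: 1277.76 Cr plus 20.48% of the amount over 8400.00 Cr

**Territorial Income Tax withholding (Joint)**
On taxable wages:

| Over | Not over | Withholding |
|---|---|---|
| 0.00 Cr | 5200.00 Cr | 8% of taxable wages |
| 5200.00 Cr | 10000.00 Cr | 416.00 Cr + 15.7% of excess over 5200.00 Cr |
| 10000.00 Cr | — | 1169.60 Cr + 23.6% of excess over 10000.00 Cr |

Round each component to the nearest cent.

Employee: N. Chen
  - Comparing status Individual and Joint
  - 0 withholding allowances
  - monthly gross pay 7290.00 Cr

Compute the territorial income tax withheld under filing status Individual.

1093.06 Cr

Territorial Income Tax (Individual): taxable = 7290.00 Cr
  212.80 Cr + 16.64% × (7290.00 Cr − 2000.00 Cr) = 212.80 Cr + 16.64% × 5290.00 Cr = 1093.06 Cr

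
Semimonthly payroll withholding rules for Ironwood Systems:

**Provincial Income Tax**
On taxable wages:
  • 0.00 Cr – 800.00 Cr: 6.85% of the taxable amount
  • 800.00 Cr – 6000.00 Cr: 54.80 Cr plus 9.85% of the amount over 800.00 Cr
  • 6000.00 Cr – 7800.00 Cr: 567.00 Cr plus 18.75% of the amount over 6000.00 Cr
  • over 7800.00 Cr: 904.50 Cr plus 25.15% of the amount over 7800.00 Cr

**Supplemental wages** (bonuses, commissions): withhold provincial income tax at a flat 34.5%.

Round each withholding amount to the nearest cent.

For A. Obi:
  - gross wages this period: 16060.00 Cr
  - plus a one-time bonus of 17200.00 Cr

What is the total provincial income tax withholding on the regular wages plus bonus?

Provincial Income Tax: taxable = 16060.00 Cr
  904.50 Cr + 25.15% × (16060.00 Cr − 7800.00 Cr) = 904.50 Cr + 25.15% × 8260.00 Cr = 2981.89 Cr
Supplemental (34.5% flat on bonus): 34.5% × 17200.00 Cr = 5934.00 Cr
Total provincial income tax: 2981.89 Cr + 5934.00 Cr = 8915.89 Cr

8915.89 Cr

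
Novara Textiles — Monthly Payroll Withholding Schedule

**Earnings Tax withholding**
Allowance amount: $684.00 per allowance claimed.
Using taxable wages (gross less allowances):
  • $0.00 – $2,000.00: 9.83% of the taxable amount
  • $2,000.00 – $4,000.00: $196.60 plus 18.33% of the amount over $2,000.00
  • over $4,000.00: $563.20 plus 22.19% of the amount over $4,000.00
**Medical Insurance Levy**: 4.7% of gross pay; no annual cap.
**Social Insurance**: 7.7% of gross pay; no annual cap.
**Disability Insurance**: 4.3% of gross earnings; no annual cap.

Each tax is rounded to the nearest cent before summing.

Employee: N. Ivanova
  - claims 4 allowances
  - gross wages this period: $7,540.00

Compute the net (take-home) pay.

$5,539.21

Earnings Tax: taxable = $7,540.00 − 4×$684.00 = $4,804.00
  $563.20 + 22.19% × ($4,804.00 − $4,000.00) = $563.20 + 22.19% × $804.00 = $741.61
Medical Insurance Levy: 4.7% × $7,540.00 = $354.38
Social Insurance: 7.7% × $7,540.00 = $580.58
Disability Insurance: 4.3% × $7,540.00 = $324.22
Total withheld: $741.61 + $354.38 + $580.58 + $324.22 = $2,000.79
Net pay: $7,540.00 − $2,000.79 = $5,539.21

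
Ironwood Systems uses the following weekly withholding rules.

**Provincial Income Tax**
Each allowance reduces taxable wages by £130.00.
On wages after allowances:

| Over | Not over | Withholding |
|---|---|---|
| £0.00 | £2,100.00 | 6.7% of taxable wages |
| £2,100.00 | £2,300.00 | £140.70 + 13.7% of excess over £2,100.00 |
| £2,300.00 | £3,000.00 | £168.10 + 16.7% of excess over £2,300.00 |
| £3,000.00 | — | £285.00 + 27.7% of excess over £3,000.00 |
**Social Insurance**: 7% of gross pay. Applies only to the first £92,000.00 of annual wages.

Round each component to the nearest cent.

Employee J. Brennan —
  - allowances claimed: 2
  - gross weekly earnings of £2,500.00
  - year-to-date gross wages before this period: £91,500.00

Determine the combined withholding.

£194.88

Provincial Income Tax: taxable = £2,500.00 − 2×£130.00 = £2,240.00
  £140.70 + 13.7% × (£2,240.00 − £2,100.00) = £140.70 + 13.7% × £140.00 = £159.88
Social Insurance: cap £92,000.00 − YTD £91,500.00 = £500.00 subject; 7% × £500.00 = £35.00
Total: £159.88 + £35.00 = £194.88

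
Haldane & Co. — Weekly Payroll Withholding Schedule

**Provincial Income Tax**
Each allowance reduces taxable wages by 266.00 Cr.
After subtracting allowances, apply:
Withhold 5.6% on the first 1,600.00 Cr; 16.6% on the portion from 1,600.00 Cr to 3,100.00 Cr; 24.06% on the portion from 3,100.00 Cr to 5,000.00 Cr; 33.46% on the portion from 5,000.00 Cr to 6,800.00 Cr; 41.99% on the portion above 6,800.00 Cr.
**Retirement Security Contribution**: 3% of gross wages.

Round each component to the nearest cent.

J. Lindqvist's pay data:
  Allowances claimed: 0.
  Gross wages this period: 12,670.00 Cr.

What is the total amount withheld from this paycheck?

4,242.93 Cr

Provincial Income Tax: taxable = 12,670.00 Cr
  1,398.02 Cr + 41.99% × (12,670.00 Cr − 6,800.00 Cr) = 1,398.02 Cr + 41.99% × 5,870.00 Cr = 3,862.83 Cr
Retirement Security Contribution: 3% × 12,670.00 Cr = 380.10 Cr
Total: 3,862.83 Cr + 380.10 Cr = 4,242.93 Cr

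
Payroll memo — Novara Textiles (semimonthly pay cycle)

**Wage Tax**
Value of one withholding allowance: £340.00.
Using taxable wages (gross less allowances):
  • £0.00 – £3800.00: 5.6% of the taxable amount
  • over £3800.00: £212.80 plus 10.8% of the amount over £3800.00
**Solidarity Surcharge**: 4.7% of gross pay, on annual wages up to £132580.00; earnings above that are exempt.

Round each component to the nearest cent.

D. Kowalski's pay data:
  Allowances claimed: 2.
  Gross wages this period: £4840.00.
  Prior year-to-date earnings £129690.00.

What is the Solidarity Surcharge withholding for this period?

£135.83

Solidarity Surcharge: cap £132580.00 − YTD £129690.00 = £2890.00 subject; 4.7% × £2890.00 = £135.83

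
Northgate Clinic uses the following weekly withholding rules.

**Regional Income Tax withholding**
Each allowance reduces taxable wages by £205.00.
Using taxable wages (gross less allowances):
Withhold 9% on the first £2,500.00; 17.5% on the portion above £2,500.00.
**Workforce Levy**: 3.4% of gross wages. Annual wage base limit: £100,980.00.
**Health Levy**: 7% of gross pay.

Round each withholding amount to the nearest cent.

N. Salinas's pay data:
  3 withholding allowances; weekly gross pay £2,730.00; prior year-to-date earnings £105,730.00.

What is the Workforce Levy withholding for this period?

£0.00

Workforce Levy: YTD £105,730.00 ≥ cap £100,980.00 → £0.00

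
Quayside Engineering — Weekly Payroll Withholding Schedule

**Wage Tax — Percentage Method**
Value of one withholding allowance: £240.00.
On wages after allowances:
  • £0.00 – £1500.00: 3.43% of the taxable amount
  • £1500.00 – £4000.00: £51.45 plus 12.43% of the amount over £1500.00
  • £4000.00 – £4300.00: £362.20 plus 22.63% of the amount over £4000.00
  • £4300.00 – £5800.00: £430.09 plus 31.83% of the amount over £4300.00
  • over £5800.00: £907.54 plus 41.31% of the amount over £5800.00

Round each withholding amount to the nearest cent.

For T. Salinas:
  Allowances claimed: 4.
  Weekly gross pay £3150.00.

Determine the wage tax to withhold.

£137.22

Wage Tax: taxable = £3150.00 − 4×£240.00 = £2190.00
  £51.45 + 12.43% × (£2190.00 − £1500.00) = £51.45 + 12.43% × £690.00 = £137.22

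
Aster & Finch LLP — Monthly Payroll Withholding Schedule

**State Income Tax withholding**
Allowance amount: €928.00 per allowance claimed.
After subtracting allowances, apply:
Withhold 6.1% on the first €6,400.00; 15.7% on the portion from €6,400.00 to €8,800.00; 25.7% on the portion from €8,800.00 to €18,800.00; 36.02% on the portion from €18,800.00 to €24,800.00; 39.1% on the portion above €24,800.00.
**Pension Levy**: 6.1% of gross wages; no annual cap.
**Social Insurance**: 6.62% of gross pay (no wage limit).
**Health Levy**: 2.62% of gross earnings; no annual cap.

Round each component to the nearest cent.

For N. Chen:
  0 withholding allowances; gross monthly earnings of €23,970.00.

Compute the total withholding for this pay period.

State Income Tax: taxable = €23,970.00
  €3,337.20 + 36.02% × (€23,970.00 − €18,800.00) = €3,337.20 + 36.02% × €5,170.00 = €5,199.43
Pension Levy: 6.1% × €23,970.00 = €1,462.17
Social Insurance: 6.62% × €23,970.00 = €1,586.81
Health Levy: 2.62% × €23,970.00 = €628.01
Total: €5,199.43 + €1,462.17 + €1,586.81 + €628.01 = €8,876.42

€8,876.42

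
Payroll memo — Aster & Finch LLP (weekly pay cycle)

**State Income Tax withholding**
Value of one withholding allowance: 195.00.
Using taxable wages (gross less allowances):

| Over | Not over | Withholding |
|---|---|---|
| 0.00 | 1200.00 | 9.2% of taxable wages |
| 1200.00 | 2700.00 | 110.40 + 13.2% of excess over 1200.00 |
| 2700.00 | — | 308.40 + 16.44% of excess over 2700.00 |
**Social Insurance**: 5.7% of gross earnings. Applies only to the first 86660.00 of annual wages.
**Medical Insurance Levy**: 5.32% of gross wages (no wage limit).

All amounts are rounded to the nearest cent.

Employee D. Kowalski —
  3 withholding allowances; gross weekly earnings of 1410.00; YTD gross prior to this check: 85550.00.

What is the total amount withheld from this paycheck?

214.18

State Income Tax: taxable = 1410.00 − 3×195.00 = 825.00
  9.2% × 825.00 = 75.90
Social Insurance: cap 86660.00 − YTD 85550.00 = 1110.00 subject; 5.7% × 1110.00 = 63.27
Medical Insurance Levy: 5.32% × 1410.00 = 75.01
Total: 75.90 + 63.27 + 75.01 = 214.18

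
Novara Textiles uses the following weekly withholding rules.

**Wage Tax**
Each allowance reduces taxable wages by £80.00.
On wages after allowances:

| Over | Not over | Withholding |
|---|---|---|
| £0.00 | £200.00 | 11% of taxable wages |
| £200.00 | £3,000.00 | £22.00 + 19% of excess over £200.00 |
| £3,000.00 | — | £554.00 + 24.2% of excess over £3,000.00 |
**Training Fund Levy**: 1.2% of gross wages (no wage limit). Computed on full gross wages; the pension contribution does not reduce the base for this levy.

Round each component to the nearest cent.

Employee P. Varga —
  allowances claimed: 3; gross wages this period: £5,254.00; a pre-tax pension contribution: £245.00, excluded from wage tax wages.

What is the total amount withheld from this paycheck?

Wage Tax: taxable = £5,254.00 − £245.00 − 3×£80.00 = £4,769.00
  £554.00 + 24.2% × (£4,769.00 − £3,000.00) = £554.00 + 24.2% × £1,769.00 = £982.10
Training Fund Levy: 1.2% × £5,254.00 = £63.05
Total: £982.10 + £63.05 = £1,045.15

£1,045.15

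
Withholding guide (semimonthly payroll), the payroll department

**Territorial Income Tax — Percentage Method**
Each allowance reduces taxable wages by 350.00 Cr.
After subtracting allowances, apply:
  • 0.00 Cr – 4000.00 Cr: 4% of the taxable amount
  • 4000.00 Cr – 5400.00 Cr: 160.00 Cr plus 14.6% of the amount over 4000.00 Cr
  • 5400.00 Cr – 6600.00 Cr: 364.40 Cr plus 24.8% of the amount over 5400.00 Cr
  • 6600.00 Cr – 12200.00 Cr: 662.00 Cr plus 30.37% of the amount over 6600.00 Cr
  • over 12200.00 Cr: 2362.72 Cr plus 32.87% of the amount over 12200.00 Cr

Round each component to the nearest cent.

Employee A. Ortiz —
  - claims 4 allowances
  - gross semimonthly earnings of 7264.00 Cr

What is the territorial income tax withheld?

Territorial Income Tax: taxable = 7264.00 Cr − 4×350.00 Cr = 5864.00 Cr
  364.40 Cr + 24.8% × (5864.00 Cr − 5400.00 Cr) = 364.40 Cr + 24.8% × 464.00 Cr = 479.47 Cr

479.47 Cr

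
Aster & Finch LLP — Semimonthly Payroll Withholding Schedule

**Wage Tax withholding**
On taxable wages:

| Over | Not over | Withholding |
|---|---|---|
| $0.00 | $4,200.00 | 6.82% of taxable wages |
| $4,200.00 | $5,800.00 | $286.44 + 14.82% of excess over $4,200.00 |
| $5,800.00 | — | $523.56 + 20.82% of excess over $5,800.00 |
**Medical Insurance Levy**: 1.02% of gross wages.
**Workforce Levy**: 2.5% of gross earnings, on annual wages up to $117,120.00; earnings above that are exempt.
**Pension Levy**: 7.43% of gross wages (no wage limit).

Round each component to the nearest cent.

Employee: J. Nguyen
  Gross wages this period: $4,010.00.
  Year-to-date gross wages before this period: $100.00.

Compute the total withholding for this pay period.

Wage Tax: taxable = $4,010.00
  6.82% × $4,010.00 = $273.48
Medical Insurance Levy: 1.02% × $4,010.00 = $40.90
Workforce Levy: 2.5% × $4,010.00 = $100.25
Pension Levy: 7.43% × $4,010.00 = $297.94
Total: $273.48 + $40.90 + $100.25 + $297.94 = $712.57

$712.57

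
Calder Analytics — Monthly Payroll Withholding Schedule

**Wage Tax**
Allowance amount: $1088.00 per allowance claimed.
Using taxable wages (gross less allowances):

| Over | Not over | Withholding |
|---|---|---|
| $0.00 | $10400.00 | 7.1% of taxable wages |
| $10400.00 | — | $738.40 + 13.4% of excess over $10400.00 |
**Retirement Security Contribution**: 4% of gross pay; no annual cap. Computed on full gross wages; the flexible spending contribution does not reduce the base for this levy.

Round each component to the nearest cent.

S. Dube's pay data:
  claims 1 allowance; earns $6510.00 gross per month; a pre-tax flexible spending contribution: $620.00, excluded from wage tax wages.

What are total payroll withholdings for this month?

$601.34

Wage Tax: taxable = $6510.00 − $620.00 − 1×$1088.00 = $4802.00
  7.1% × $4802.00 = $340.94
Retirement Security Contribution: 4% × $6510.00 = $260.40
Total: $340.94 + $260.40 = $601.34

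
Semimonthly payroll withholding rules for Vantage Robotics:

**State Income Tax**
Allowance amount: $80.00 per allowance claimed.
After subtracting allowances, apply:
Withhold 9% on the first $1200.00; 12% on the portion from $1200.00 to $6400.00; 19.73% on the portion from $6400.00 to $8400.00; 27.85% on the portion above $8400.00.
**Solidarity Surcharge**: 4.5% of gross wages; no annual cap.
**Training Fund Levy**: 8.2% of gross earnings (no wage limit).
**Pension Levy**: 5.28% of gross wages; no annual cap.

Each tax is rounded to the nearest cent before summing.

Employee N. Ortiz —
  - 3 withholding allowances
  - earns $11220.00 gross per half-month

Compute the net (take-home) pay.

State Income Tax: taxable = $11220.00 − 3×$80.00 = $10980.00
  $1126.60 + 27.85% × ($10980.00 − $8400.00) = $1126.60 + 27.85% × $2580.00 = $1845.13
Solidarity Surcharge: 4.5% × $11220.00 = $504.90
Training Fund Levy: 8.2% × $11220.00 = $920.04
Pension Levy: 5.28% × $11220.00 = $592.42
Total withheld: $1845.13 + $504.90 + $920.04 + $592.42 = $3862.49
Net pay: $11220.00 − $3862.49 = $7357.51

$7357.51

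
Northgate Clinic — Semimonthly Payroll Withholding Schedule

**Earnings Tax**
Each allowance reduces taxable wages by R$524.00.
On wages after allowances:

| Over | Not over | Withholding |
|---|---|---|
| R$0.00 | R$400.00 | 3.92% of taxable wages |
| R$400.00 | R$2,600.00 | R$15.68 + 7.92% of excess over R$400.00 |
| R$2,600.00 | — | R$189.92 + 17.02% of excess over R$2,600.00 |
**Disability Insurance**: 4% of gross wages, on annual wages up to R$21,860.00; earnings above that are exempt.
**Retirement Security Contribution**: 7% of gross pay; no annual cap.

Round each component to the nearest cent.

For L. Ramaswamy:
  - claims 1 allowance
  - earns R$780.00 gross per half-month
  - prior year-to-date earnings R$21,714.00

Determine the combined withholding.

R$70.48

Earnings Tax: taxable = R$780.00 − 1×R$524.00 = R$256.00
  3.92% × R$256.00 = R$10.04
Disability Insurance: cap R$21,860.00 − YTD R$21,714.00 = R$146.00 subject; 4% × R$146.00 = R$5.84
Retirement Security Contribution: 7% × R$780.00 = R$54.60
Total: R$10.04 + R$5.84 + R$54.60 = R$70.48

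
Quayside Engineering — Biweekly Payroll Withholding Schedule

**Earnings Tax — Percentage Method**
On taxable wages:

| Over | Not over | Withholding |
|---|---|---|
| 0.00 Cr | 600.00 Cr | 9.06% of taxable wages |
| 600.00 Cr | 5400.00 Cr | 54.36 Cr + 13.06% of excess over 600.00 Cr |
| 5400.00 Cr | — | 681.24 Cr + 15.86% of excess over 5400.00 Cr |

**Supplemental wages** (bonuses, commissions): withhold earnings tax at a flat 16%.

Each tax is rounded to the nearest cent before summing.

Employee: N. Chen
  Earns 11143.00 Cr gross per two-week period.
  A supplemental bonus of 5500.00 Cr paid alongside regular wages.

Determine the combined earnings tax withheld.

Earnings Tax: taxable = 11143.00 Cr
  681.24 Cr + 15.86% × (11143.00 Cr − 5400.00 Cr) = 681.24 Cr + 15.86% × 5743.00 Cr = 1592.08 Cr
Supplemental (16% flat on bonus): 16% × 5500.00 Cr = 880.00 Cr
Total earnings tax: 1592.08 Cr + 880.00 Cr = 2472.08 Cr

2472.08 Cr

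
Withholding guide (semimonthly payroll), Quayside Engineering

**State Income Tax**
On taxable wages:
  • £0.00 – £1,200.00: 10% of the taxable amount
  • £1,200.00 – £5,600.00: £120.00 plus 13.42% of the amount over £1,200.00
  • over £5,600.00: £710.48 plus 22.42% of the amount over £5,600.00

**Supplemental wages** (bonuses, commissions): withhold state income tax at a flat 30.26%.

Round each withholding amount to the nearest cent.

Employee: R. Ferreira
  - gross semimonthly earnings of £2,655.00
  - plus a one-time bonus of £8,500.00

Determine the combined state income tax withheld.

£2,887.36

State Income Tax: taxable = £2,655.00
  £120.00 + 13.42% × (£2,655.00 − £1,200.00) = £120.00 + 13.42% × £1,455.00 = £315.26
Supplemental (30.26% flat on bonus): 30.26% × £8,500.00 = £2,572.10
Total state income tax: £315.26 + £2,572.10 = £2,887.36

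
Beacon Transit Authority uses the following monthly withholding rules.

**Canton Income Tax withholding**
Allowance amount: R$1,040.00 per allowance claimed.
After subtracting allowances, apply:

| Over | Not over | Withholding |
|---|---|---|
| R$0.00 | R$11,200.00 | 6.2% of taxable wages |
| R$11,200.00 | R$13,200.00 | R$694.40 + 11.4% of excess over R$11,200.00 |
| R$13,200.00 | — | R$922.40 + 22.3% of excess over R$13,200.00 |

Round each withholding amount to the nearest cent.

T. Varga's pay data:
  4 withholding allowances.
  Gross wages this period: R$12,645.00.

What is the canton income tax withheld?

R$526.07

Canton Income Tax: taxable = R$12,645.00 − 4×R$1,040.00 = R$8,485.00
  6.2% × R$8,485.00 = R$526.07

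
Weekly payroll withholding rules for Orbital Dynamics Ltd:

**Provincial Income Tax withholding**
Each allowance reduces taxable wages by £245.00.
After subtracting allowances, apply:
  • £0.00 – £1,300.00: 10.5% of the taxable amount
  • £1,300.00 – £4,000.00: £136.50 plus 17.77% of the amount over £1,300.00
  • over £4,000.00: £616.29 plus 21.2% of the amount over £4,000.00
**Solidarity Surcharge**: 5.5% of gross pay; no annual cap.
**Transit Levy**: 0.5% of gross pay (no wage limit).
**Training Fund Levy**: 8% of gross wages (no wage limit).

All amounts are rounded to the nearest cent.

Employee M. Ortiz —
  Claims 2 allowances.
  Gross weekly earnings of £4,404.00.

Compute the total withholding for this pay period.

Provincial Income Tax: taxable = £4,404.00 − 2×£245.00 = £3,914.00
  £136.50 + 17.77% × (£3,914.00 − £1,300.00) = £136.50 + 17.77% × £2,614.00 = £601.01
Solidarity Surcharge: 5.5% × £4,404.00 = £242.22
Transit Levy: 0.5% × £4,404.00 = £22.02
Training Fund Levy: 8% × £4,404.00 = £352.32
Total: £601.01 + £242.22 + £22.02 + £352.32 = £1,217.57

£1,217.57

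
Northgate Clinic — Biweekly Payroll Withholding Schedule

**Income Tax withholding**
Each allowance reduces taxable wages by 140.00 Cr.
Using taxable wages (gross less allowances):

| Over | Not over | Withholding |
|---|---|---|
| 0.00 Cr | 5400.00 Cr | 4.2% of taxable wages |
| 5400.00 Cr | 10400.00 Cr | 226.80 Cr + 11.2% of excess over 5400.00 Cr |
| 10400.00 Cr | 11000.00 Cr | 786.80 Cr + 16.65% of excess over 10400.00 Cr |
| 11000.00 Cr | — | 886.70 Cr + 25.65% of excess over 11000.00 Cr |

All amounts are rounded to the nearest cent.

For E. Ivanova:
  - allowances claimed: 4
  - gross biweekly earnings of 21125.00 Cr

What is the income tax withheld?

Income Tax: taxable = 21125.00 Cr − 4×140.00 Cr = 20565.00 Cr
  886.70 Cr + 25.65% × (20565.00 Cr − 11000.00 Cr) = 886.70 Cr + 25.65% × 9565.00 Cr = 3340.12 Cr

3340.12 Cr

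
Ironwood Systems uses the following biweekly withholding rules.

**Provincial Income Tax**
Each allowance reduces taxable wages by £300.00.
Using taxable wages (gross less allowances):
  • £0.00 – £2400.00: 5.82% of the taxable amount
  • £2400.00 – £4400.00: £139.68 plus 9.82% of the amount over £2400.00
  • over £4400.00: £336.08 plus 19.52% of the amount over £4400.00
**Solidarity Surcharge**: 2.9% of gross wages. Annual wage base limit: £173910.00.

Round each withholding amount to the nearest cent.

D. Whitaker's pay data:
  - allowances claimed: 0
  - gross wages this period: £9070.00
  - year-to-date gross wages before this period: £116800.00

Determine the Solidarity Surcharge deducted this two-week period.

£263.03

Solidarity Surcharge: 2.9% × £9070.00 = £263.03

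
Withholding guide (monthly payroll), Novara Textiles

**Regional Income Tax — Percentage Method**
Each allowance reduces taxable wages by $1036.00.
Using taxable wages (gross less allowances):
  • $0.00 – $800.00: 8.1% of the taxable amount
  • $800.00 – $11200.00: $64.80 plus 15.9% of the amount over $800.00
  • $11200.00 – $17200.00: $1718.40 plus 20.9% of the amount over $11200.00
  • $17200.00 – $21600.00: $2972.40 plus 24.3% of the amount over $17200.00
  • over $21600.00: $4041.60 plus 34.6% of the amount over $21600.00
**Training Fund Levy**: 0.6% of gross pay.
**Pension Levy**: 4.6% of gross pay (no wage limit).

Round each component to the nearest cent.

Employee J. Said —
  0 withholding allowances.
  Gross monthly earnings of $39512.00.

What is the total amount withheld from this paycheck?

Regional Income Tax: taxable = $39512.00
  $4041.60 + 34.6% × ($39512.00 − $21600.00) = $4041.60 + 34.6% × $17912.00 = $10239.15
Training Fund Levy: 0.6% × $39512.00 = $237.07
Pension Levy: 4.6% × $39512.00 = $1817.55
Total: $10239.15 + $237.07 + $1817.55 = $12293.77

$12293.77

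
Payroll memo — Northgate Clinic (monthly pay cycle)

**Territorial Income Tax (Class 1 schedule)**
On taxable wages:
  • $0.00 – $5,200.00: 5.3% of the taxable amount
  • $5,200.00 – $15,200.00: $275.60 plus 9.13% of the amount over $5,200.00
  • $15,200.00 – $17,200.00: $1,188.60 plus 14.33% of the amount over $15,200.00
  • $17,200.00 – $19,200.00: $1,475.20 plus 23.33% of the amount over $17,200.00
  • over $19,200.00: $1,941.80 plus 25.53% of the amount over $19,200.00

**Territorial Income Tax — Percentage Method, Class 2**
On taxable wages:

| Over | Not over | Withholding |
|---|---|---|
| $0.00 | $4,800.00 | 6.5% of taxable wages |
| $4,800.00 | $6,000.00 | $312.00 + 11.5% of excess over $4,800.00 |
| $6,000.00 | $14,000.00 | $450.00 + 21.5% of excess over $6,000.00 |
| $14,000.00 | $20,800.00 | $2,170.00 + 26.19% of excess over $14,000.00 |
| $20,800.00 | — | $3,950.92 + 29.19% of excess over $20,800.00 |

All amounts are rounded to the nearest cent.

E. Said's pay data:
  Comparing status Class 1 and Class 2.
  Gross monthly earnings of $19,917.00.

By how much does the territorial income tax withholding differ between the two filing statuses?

Territorial Income Tax (Class 1): taxable = $19,917.00
  $1,941.80 + 25.53% × ($19,917.00 − $19,200.00) = $1,941.80 + 25.53% × $717.00 = $2,124.85
Territorial Income Tax (Class 2): taxable = $19,917.00
  $2,170.00 + 26.19% × ($19,917.00 − $14,000.00) = $2,170.00 + 26.19% × $5,917.00 = $3,719.66
Difference: |$2,124.85 − $3,719.66| = $1,594.81 (higher under Class 2)

$1,594.81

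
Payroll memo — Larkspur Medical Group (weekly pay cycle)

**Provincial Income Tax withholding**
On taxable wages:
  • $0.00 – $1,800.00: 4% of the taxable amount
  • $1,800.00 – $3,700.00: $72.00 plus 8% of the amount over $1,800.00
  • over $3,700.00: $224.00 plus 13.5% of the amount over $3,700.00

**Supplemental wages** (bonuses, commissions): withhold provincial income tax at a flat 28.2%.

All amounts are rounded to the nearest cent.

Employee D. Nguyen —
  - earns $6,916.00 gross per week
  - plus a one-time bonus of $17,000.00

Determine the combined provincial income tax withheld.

$5,452.16

Provincial Income Tax: taxable = $6,916.00
  $224.00 + 13.5% × ($6,916.00 − $3,700.00) = $224.00 + 13.5% × $3,216.00 = $658.16
Supplemental (28.2% flat on bonus): 28.2% × $17,000.00 = $4,794.00
Total provincial income tax: $658.16 + $4,794.00 = $5,452.16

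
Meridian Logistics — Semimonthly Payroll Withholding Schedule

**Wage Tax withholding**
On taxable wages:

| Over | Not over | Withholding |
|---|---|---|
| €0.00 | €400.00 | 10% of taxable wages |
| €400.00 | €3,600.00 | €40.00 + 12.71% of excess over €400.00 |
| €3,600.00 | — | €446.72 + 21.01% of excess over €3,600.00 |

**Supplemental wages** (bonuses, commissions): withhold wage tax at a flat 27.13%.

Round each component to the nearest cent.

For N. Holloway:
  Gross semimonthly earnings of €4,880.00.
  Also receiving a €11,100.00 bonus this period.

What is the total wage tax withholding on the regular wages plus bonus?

€3,727.08

Wage Tax: taxable = €4,880.00
  €446.72 + 21.01% × (€4,880.00 − €3,600.00) = €446.72 + 21.01% × €1,280.00 = €715.65
Supplemental (27.13% flat on bonus): 27.13% × €11,100.00 = €3,011.43
Total wage tax: €715.65 + €3,011.43 = €3,727.08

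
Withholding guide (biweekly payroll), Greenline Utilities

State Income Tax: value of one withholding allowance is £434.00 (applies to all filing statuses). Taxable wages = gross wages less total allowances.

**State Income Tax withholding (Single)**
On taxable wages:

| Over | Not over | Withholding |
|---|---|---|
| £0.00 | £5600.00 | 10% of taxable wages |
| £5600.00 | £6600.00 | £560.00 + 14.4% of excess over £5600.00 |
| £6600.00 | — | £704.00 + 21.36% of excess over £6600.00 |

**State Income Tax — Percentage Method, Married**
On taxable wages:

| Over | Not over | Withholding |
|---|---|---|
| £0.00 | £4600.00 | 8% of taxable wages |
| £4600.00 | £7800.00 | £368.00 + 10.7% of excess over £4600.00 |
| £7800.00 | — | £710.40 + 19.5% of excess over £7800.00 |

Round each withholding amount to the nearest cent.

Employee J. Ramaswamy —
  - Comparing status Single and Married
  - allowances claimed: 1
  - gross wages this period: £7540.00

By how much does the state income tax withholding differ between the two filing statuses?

£175.94

State Income Tax (Single): taxable = £7540.00 − 1×£434.00 = £7106.00
  £704.00 + 21.36% × (£7106.00 − £6600.00) = £704.00 + 21.36% × £506.00 = £812.08
State Income Tax (Married): taxable = £7540.00 − 1×£434.00 = £7106.00
  £368.00 + 10.7% × (£7106.00 − £4600.00) = £368.00 + 10.7% × £2506.00 = £636.14
Difference: |£812.08 − £636.14| = £175.94 (higher under Single)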